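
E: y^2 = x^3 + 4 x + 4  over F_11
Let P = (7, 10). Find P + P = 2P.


Doubling: s = (3 x1^2 + a) / (2 y1)
s = (3*7^2 + 4) / (2*10) mod 11 = 7
x3 = s^2 - 2 x1 mod 11 = 7^2 - 2*7 = 2
y3 = s (x1 - x3) - y1 mod 11 = 7 * (7 - 2) - 10 = 3

2P = (2, 3)


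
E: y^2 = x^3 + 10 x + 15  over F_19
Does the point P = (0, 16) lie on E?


Check whether y^2 = x^3 + 10 x + 15 (mod 19) for (x, y) = (0, 16).
LHS: y^2 = 16^2 mod 19 = 9
RHS: x^3 + 10 x + 15 = 0^3 + 10*0 + 15 mod 19 = 15
LHS != RHS

No, not on the curve


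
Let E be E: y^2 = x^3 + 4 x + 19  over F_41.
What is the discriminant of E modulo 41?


4 a^3 + 27 b^2 = 4*4^3 + 27*19^2 = 256 + 9747 = 10003
Delta = -16 * (10003) = -160048
Delta mod 41 = 16

Delta = 16 (mod 41)


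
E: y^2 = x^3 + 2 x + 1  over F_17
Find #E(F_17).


For each x in F_17, count y with y^2 = x^3 + 2 x + 1 mod 17:
  x = 0: RHS = 1, y in [1, 16]  -> 2 point(s)
  x = 1: RHS = 4, y in [2, 15]  -> 2 point(s)
  x = 2: RHS = 13, y in [8, 9]  -> 2 point(s)
  x = 3: RHS = 0, y in [0]  -> 1 point(s)
  x = 5: RHS = 0, y in [0]  -> 1 point(s)
  x = 6: RHS = 8, y in [5, 12]  -> 2 point(s)
  x = 7: RHS = 1, y in [1, 16]  -> 2 point(s)
  x = 8: RHS = 2, y in [6, 11]  -> 2 point(s)
  x = 9: RHS = 0, y in [0]  -> 1 point(s)
  x = 10: RHS = 1, y in [1, 16]  -> 2 point(s)
  x = 12: RHS = 2, y in [6, 11]  -> 2 point(s)
  x = 14: RHS = 2, y in [6, 11]  -> 2 point(s)
  x = 16: RHS = 15, y in [7, 10]  -> 2 point(s)
Affine points: 23. Add the point at infinity: total = 24.

#E(F_17) = 24


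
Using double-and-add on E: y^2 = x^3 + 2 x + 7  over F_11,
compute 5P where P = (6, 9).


k = 5 = 101_2 (binary, LSB first: 101)
Double-and-add from P = (6, 9):
  bit 0 = 1: acc = O + (6, 9) = (6, 9)
  bit 1 = 0: acc unchanged = (6, 9)
  bit 2 = 1: acc = (6, 9) + (7, 10) = (10, 9)

5P = (10, 9)


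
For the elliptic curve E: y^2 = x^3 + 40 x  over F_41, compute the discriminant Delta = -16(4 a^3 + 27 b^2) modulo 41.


4 a^3 + 27 b^2 = 4*40^3 + 27*0^2 = 256000 + 0 = 256000
Delta = -16 * (256000) = -4096000
Delta mod 41 = 23

Delta = 23 (mod 41)


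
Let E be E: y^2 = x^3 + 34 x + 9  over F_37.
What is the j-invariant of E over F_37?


Delta = -16(4 a^3 + 27 b^2) mod 37 = 36
-1728 * (4 a)^3 = -1728 * (4*34)^3 mod 37 = 10
j = 10 * 36^(-1) mod 37 = 27

j = 27 (mod 37)


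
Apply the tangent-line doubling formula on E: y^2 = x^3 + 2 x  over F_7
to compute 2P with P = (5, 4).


Doubling: s = (3 x1^2 + a) / (2 y1)
s = (3*5^2 + 2) / (2*4) mod 7 = 0
x3 = s^2 - 2 x1 mod 7 = 0^2 - 2*5 = 4
y3 = s (x1 - x3) - y1 mod 7 = 0 * (5 - 4) - 4 = 3

2P = (4, 3)


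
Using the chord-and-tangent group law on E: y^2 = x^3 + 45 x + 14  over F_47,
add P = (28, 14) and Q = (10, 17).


P != Q, so use the chord formula.
s = (y2 - y1) / (x2 - x1) = (3) / (29) mod 47 = 39
x3 = s^2 - x1 - x2 mod 47 = 39^2 - 28 - 10 = 26
y3 = s (x1 - x3) - y1 mod 47 = 39 * (28 - 26) - 14 = 17

P + Q = (26, 17)


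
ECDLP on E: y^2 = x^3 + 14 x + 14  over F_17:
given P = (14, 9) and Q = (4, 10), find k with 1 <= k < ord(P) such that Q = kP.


Enumerate multiples of P until we hit Q = (4, 10):
  1P = (14, 9)
  2P = (4, 10)
Match found at i = 2.

k = 2


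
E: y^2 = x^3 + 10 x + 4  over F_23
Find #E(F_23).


For each x in F_23, count y with y^2 = x^3 + 10 x + 4 mod 23:
  x = 0: RHS = 4, y in [2, 21]  -> 2 point(s)
  x = 2: RHS = 9, y in [3, 20]  -> 2 point(s)
  x = 4: RHS = 16, y in [4, 19]  -> 2 point(s)
  x = 5: RHS = 18, y in [8, 15]  -> 2 point(s)
  x = 6: RHS = 4, y in [2, 21]  -> 2 point(s)
  x = 7: RHS = 3, y in [7, 16]  -> 2 point(s)
  x = 9: RHS = 18, y in [8, 15]  -> 2 point(s)
  x = 10: RHS = 0, y in [0]  -> 1 point(s)
  x = 12: RHS = 12, y in [9, 14]  -> 2 point(s)
  x = 13: RHS = 8, y in [10, 13]  -> 2 point(s)
  x = 14: RHS = 13, y in [6, 17]  -> 2 point(s)
  x = 17: RHS = 4, y in [2, 21]  -> 2 point(s)
  x = 18: RHS = 13, y in [6, 17]  -> 2 point(s)
  x = 20: RHS = 16, y in [4, 19]  -> 2 point(s)
  x = 22: RHS = 16, y in [4, 19]  -> 2 point(s)
Affine points: 29. Add the point at infinity: total = 30.

#E(F_23) = 30


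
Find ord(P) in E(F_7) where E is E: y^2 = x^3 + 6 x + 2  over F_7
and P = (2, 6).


Compute successive multiples of P until we hit O:
  1P = (2, 6)
  2P = (0, 4)
  3P = (6, 4)
  4P = (1, 4)
  5P = (1, 3)
  6P = (6, 3)
  7P = (0, 3)
  8P = (2, 1)
  ... (continuing to 9P)
  9P = O

ord(P) = 9


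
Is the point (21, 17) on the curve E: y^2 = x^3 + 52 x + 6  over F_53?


Check whether y^2 = x^3 + 52 x + 6 (mod 53) for (x, y) = (21, 17).
LHS: y^2 = 17^2 mod 53 = 24
RHS: x^3 + 52 x + 6 = 21^3 + 52*21 + 6 mod 53 = 24
LHS = RHS

Yes, on the curve


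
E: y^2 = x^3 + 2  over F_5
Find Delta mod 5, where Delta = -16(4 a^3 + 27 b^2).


4 a^3 + 27 b^2 = 4*0^3 + 27*2^2 = 0 + 108 = 108
Delta = -16 * (108) = -1728
Delta mod 5 = 2

Delta = 2 (mod 5)


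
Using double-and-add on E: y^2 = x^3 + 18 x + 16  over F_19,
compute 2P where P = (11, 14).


k = 2 = 10_2 (binary, LSB first: 01)
Double-and-add from P = (11, 14):
  bit 0 = 0: acc unchanged = O
  bit 1 = 1: acc = O + (1, 4) = (1, 4)

2P = (1, 4)


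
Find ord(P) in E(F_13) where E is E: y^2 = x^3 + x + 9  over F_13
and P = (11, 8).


Compute successive multiples of P until we hit O:
  1P = (11, 8)
  2P = (4, 5)
  3P = (8, 10)
  4P = (6, 6)
  5P = (5, 10)
  6P = (0, 10)
  7P = (3, 0)
  8P = (0, 3)
  ... (continuing to 14P)
  14P = O

ord(P) = 14


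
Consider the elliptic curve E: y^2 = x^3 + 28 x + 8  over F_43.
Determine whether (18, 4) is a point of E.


Check whether y^2 = x^3 + 28 x + 8 (mod 43) for (x, y) = (18, 4).
LHS: y^2 = 4^2 mod 43 = 16
RHS: x^3 + 28 x + 8 = 18^3 + 28*18 + 8 mod 43 = 23
LHS != RHS

No, not on the curve


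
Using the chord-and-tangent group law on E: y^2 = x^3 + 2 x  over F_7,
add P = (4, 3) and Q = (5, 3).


P != Q, so use the chord formula.
s = (y2 - y1) / (x2 - x1) = (0) / (1) mod 7 = 0
x3 = s^2 - x1 - x2 mod 7 = 0^2 - 4 - 5 = 5
y3 = s (x1 - x3) - y1 mod 7 = 0 * (4 - 5) - 3 = 4

P + Q = (5, 4)


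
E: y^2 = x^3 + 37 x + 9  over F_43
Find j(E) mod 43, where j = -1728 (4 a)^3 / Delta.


Delta = -16(4 a^3 + 27 b^2) mod 43 = 31
-1728 * (4 a)^3 = -1728 * (4*37)^3 mod 43 = 39
j = 39 * 31^(-1) mod 43 = 29

j = 29 (mod 43)


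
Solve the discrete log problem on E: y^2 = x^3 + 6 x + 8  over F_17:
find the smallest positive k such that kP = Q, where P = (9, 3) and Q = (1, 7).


Enumerate multiples of P until we hit Q = (1, 7):
  1P = (9, 3)
  2P = (0, 5)
  3P = (7, 6)
  4P = (16, 16)
  5P = (1, 7)
Match found at i = 5.

k = 5


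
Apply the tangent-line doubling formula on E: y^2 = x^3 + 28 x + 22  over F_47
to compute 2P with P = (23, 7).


Doubling: s = (3 x1^2 + a) / (2 y1)
s = (3*23^2 + 28) / (2*7) mod 47 = 18
x3 = s^2 - 2 x1 mod 47 = 18^2 - 2*23 = 43
y3 = s (x1 - x3) - y1 mod 47 = 18 * (23 - 43) - 7 = 9

2P = (43, 9)


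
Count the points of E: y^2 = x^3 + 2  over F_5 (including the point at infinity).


For each x in F_5, count y with y^2 = x^3 + 0 x + 2 mod 5:
  x = 2: RHS = 0, y in [0]  -> 1 point(s)
  x = 3: RHS = 4, y in [2, 3]  -> 2 point(s)
  x = 4: RHS = 1, y in [1, 4]  -> 2 point(s)
Affine points: 5. Add the point at infinity: total = 6.

#E(F_5) = 6


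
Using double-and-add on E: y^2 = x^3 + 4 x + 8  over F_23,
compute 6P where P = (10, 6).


k = 6 = 110_2 (binary, LSB first: 011)
Double-and-add from P = (10, 6):
  bit 0 = 0: acc unchanged = O
  bit 1 = 1: acc = O + (11, 7) = (11, 7)
  bit 2 = 1: acc = (11, 7) + (3, 22) = (10, 17)

6P = (10, 17)


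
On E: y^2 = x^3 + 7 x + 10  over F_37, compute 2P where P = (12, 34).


Doubling: s = (3 x1^2 + a) / (2 y1)
s = (3*12^2 + 7) / (2*34) mod 37 = 7
x3 = s^2 - 2 x1 mod 37 = 7^2 - 2*12 = 25
y3 = s (x1 - x3) - y1 mod 37 = 7 * (12 - 25) - 34 = 23

2P = (25, 23)


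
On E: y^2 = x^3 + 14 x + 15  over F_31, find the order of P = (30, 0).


Compute successive multiples of P until we hit O:
  1P = (30, 0)
  2P = O

ord(P) = 2


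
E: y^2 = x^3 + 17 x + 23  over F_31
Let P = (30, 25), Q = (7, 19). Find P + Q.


P != Q, so use the chord formula.
s = (y2 - y1) / (x2 - x1) = (25) / (8) mod 31 = 7
x3 = s^2 - x1 - x2 mod 31 = 7^2 - 30 - 7 = 12
y3 = s (x1 - x3) - y1 mod 31 = 7 * (30 - 12) - 25 = 8

P + Q = (12, 8)


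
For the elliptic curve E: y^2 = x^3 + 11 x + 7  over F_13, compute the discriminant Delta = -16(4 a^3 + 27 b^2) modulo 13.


4 a^3 + 27 b^2 = 4*11^3 + 27*7^2 = 5324 + 1323 = 6647
Delta = -16 * (6647) = -106352
Delta mod 13 = 1

Delta = 1 (mod 13)


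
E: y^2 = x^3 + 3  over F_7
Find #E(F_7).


For each x in F_7, count y with y^2 = x^3 + 0 x + 3 mod 7:
  x = 1: RHS = 4, y in [2, 5]  -> 2 point(s)
  x = 2: RHS = 4, y in [2, 5]  -> 2 point(s)
  x = 3: RHS = 2, y in [3, 4]  -> 2 point(s)
  x = 4: RHS = 4, y in [2, 5]  -> 2 point(s)
  x = 5: RHS = 2, y in [3, 4]  -> 2 point(s)
  x = 6: RHS = 2, y in [3, 4]  -> 2 point(s)
Affine points: 12. Add the point at infinity: total = 13.

#E(F_7) = 13


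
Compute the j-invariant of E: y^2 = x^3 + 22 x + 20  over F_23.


Delta = -16(4 a^3 + 27 b^2) mod 23 = 17
-1728 * (4 a)^3 = -1728 * (4*22)^3 mod 23 = 8
j = 8 * 17^(-1) mod 23 = 14

j = 14 (mod 23)


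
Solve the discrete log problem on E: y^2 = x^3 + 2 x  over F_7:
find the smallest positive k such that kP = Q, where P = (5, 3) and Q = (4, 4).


Enumerate multiples of P until we hit Q = (4, 4):
  1P = (5, 3)
  2P = (4, 4)
Match found at i = 2.

k = 2


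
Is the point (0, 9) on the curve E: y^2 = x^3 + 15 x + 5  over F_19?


Check whether y^2 = x^3 + 15 x + 5 (mod 19) for (x, y) = (0, 9).
LHS: y^2 = 9^2 mod 19 = 5
RHS: x^3 + 15 x + 5 = 0^3 + 15*0 + 5 mod 19 = 5
LHS = RHS

Yes, on the curve


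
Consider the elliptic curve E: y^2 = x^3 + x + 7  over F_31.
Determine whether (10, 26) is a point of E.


Check whether y^2 = x^3 + 1 x + 7 (mod 31) for (x, y) = (10, 26).
LHS: y^2 = 26^2 mod 31 = 25
RHS: x^3 + 1 x + 7 = 10^3 + 1*10 + 7 mod 31 = 25
LHS = RHS

Yes, on the curve


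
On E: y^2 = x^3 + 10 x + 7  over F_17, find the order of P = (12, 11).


Compute successive multiples of P until we hit O:
  1P = (12, 11)
  2P = (10, 6)
  3P = (14, 1)
  4P = (16, 9)
  5P = (2, 1)
  6P = (4, 14)
  7P = (3, 9)
  8P = (1, 16)
  ... (continuing to 21P)
  21P = O

ord(P) = 21


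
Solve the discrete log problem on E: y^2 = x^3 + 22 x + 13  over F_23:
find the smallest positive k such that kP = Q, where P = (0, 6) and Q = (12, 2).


Enumerate multiples of P until we hit Q = (12, 2):
  1P = (0, 6)
  2P = (4, 2)
  3P = (20, 14)
  4P = (5, 15)
  5P = (1, 6)
  6P = (22, 17)
  7P = (7, 2)
  8P = (6, 4)
  9P = (12, 21)
  10P = (14, 11)
  11P = (13, 14)
  12P = (18, 13)
  13P = (18, 10)
  14P = (13, 9)
  15P = (14, 12)
  16P = (12, 2)
Match found at i = 16.

k = 16


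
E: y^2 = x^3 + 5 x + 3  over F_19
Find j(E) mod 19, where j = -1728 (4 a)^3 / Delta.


Delta = -16(4 a^3 + 27 b^2) mod 19 = 6
-1728 * (4 a)^3 = -1728 * (4*5)^3 mod 19 = 1
j = 1 * 6^(-1) mod 19 = 16

j = 16 (mod 19)


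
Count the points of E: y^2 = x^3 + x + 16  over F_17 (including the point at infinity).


For each x in F_17, count y with y^2 = x^3 + 1 x + 16 mod 17:
  x = 0: RHS = 16, y in [4, 13]  -> 2 point(s)
  x = 1: RHS = 1, y in [1, 16]  -> 2 point(s)
  x = 2: RHS = 9, y in [3, 14]  -> 2 point(s)
  x = 4: RHS = 16, y in [4, 13]  -> 2 point(s)
  x = 6: RHS = 0, y in [0]  -> 1 point(s)
  x = 7: RHS = 9, y in [3, 14]  -> 2 point(s)
  x = 8: RHS = 9, y in [3, 14]  -> 2 point(s)
  x = 11: RHS = 15, y in [7, 10]  -> 2 point(s)
  x = 13: RHS = 16, y in [4, 13]  -> 2 point(s)
Affine points: 17. Add the point at infinity: total = 18.

#E(F_17) = 18


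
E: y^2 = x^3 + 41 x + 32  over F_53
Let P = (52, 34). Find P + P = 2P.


Doubling: s = (3 x1^2 + a) / (2 y1)
s = (3*52^2 + 41) / (2*34) mod 53 = 10
x3 = s^2 - 2 x1 mod 53 = 10^2 - 2*52 = 49
y3 = s (x1 - x3) - y1 mod 53 = 10 * (52 - 49) - 34 = 49

2P = (49, 49)


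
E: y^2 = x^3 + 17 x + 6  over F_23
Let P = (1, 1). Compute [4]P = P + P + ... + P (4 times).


k = 4 = 100_2 (binary, LSB first: 001)
Double-and-add from P = (1, 1):
  bit 0 = 0: acc unchanged = O
  bit 1 = 0: acc unchanged = O
  bit 2 = 1: acc = O + (12, 11) = (12, 11)

4P = (12, 11)


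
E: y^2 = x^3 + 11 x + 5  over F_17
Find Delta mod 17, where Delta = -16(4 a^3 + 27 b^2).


4 a^3 + 27 b^2 = 4*11^3 + 27*5^2 = 5324 + 675 = 5999
Delta = -16 * (5999) = -95984
Delta mod 17 = 15

Delta = 15 (mod 17)


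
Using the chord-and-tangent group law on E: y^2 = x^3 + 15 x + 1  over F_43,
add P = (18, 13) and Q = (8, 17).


P != Q, so use the chord formula.
s = (y2 - y1) / (x2 - x1) = (4) / (33) mod 43 = 34
x3 = s^2 - x1 - x2 mod 43 = 34^2 - 18 - 8 = 12
y3 = s (x1 - x3) - y1 mod 43 = 34 * (18 - 12) - 13 = 19

P + Q = (12, 19)


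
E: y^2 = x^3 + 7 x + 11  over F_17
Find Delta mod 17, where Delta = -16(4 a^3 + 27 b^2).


4 a^3 + 27 b^2 = 4*7^3 + 27*11^2 = 1372 + 3267 = 4639
Delta = -16 * (4639) = -74224
Delta mod 17 = 15

Delta = 15 (mod 17)


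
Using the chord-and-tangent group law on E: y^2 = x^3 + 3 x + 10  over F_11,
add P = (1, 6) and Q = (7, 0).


P != Q, so use the chord formula.
s = (y2 - y1) / (x2 - x1) = (5) / (6) mod 11 = 10
x3 = s^2 - x1 - x2 mod 11 = 10^2 - 1 - 7 = 4
y3 = s (x1 - x3) - y1 mod 11 = 10 * (1 - 4) - 6 = 8

P + Q = (4, 8)


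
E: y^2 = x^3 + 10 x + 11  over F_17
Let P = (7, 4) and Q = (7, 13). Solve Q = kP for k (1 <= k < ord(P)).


Enumerate multiples of P until we hit Q = (7, 13):
  1P = (7, 4)
  2P = (16, 0)
  3P = (7, 13)
Match found at i = 3.

k = 3


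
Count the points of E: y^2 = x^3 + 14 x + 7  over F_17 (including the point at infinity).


For each x in F_17, count y with y^2 = x^3 + 14 x + 7 mod 17:
  x = 2: RHS = 9, y in [3, 14]  -> 2 point(s)
  x = 3: RHS = 8, y in [5, 12]  -> 2 point(s)
  x = 4: RHS = 8, y in [5, 12]  -> 2 point(s)
  x = 5: RHS = 15, y in [7, 10]  -> 2 point(s)
  x = 6: RHS = 1, y in [1, 16]  -> 2 point(s)
  x = 8: RHS = 2, y in [6, 11]  -> 2 point(s)
  x = 10: RHS = 8, y in [5, 12]  -> 2 point(s)
  x = 11: RHS = 13, y in [8, 9]  -> 2 point(s)
  x = 12: RHS = 16, y in [4, 13]  -> 2 point(s)
  x = 16: RHS = 9, y in [3, 14]  -> 2 point(s)
Affine points: 20. Add the point at infinity: total = 21.

#E(F_17) = 21


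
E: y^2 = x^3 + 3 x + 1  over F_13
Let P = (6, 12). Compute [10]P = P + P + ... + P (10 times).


k = 10 = 1010_2 (binary, LSB first: 0101)
Double-and-add from P = (6, 12):
  bit 0 = 0: acc unchanged = O
  bit 1 = 1: acc = O + (10, 2) = (10, 2)
  bit 2 = 0: acc unchanged = (10, 2)
  bit 3 = 1: acc = (10, 2) + (8, 2) = (8, 11)

10P = (8, 11)


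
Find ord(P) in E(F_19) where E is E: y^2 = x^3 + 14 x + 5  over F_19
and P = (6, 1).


Compute successive multiples of P until we hit O:
  1P = (6, 1)
  2P = (4, 7)
  3P = (18, 16)
  4P = (12, 1)
  5P = (1, 18)
  6P = (0, 9)
  7P = (0, 10)
  8P = (1, 1)
  ... (continuing to 13P)
  13P = O

ord(P) = 13


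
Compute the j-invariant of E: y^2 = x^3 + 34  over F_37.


Delta = -16(4 a^3 + 27 b^2) mod 37 = 34
-1728 * (4 a)^3 = -1728 * (4*0)^3 mod 37 = 0
j = 0 * 34^(-1) mod 37 = 0

j = 0 (mod 37)


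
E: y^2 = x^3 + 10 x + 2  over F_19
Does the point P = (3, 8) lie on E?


Check whether y^2 = x^3 + 10 x + 2 (mod 19) for (x, y) = (3, 8).
LHS: y^2 = 8^2 mod 19 = 7
RHS: x^3 + 10 x + 2 = 3^3 + 10*3 + 2 mod 19 = 2
LHS != RHS

No, not on the curve


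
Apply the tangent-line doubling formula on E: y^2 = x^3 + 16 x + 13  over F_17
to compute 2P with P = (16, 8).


Doubling: s = (3 x1^2 + a) / (2 y1)
s = (3*16^2 + 16) / (2*8) mod 17 = 15
x3 = s^2 - 2 x1 mod 17 = 15^2 - 2*16 = 6
y3 = s (x1 - x3) - y1 mod 17 = 15 * (16 - 6) - 8 = 6

2P = (6, 6)


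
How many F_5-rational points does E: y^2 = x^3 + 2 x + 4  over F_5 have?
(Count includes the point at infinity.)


For each x in F_5, count y with y^2 = x^3 + 2 x + 4 mod 5:
  x = 0: RHS = 4, y in [2, 3]  -> 2 point(s)
  x = 2: RHS = 1, y in [1, 4]  -> 2 point(s)
  x = 4: RHS = 1, y in [1, 4]  -> 2 point(s)
Affine points: 6. Add the point at infinity: total = 7.

#E(F_5) = 7


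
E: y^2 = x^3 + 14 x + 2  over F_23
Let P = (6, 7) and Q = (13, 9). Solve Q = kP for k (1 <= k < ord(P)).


Enumerate multiples of P until we hit Q = (13, 9):
  1P = (6, 7)
  2P = (17, 22)
  3P = (3, 18)
  4P = (7, 12)
  5P = (12, 9)
  6P = (0, 18)
  7P = (21, 9)
  8P = (9, 11)
  9P = (20, 5)
  10P = (5, 6)
  11P = (13, 9)
Match found at i = 11.

k = 11


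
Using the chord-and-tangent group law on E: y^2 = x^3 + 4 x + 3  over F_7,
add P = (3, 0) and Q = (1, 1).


P != Q, so use the chord formula.
s = (y2 - y1) / (x2 - x1) = (1) / (5) mod 7 = 3
x3 = s^2 - x1 - x2 mod 7 = 3^2 - 3 - 1 = 5
y3 = s (x1 - x3) - y1 mod 7 = 3 * (3 - 5) - 0 = 1

P + Q = (5, 1)


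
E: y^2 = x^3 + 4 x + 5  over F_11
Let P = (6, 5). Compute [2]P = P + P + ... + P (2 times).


k = 2 = 10_2 (binary, LSB first: 01)
Double-and-add from P = (6, 5):
  bit 0 = 0: acc unchanged = O
  bit 1 = 1: acc = O + (3, 0) = (3, 0)

2P = (3, 0)


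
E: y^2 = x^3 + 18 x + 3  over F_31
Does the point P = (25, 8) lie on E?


Check whether y^2 = x^3 + 18 x + 3 (mod 31) for (x, y) = (25, 8).
LHS: y^2 = 8^2 mod 31 = 2
RHS: x^3 + 18 x + 3 = 25^3 + 18*25 + 3 mod 31 = 20
LHS != RHS

No, not on the curve


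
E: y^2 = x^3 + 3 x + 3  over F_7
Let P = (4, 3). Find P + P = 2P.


Doubling: s = (3 x1^2 + a) / (2 y1)
s = (3*4^2 + 3) / (2*3) mod 7 = 5
x3 = s^2 - 2 x1 mod 7 = 5^2 - 2*4 = 3
y3 = s (x1 - x3) - y1 mod 7 = 5 * (4 - 3) - 3 = 2

2P = (3, 2)


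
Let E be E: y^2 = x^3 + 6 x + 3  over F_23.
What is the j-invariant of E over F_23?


Delta = -16(4 a^3 + 27 b^2) mod 23 = 21
-1728 * (4 a)^3 = -1728 * (4*6)^3 mod 23 = 20
j = 20 * 21^(-1) mod 23 = 13

j = 13 (mod 23)


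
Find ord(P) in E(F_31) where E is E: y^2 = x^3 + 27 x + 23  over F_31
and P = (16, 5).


Compute successive multiples of P until we hit O:
  1P = (16, 5)
  2P = (3, 21)
  3P = (17, 1)
  4P = (14, 18)
  5P = (20, 21)
  6P = (11, 15)
  7P = (8, 10)
  8P = (4, 3)
  ... (continuing to 29P)
  29P = O

ord(P) = 29


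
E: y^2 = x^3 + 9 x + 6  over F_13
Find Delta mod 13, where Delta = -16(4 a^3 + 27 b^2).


4 a^3 + 27 b^2 = 4*9^3 + 27*6^2 = 2916 + 972 = 3888
Delta = -16 * (3888) = -62208
Delta mod 13 = 10

Delta = 10 (mod 13)


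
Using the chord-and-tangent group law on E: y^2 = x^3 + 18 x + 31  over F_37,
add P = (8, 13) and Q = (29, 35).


P != Q, so use the chord formula.
s = (y2 - y1) / (x2 - x1) = (22) / (21) mod 37 = 31
x3 = s^2 - x1 - x2 mod 37 = 31^2 - 8 - 29 = 36
y3 = s (x1 - x3) - y1 mod 37 = 31 * (8 - 36) - 13 = 7

P + Q = (36, 7)


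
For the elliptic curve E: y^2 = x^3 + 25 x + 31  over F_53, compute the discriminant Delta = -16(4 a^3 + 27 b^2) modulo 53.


4 a^3 + 27 b^2 = 4*25^3 + 27*31^2 = 62500 + 25947 = 88447
Delta = -16 * (88447) = -1415152
Delta mod 53 = 1

Delta = 1 (mod 53)


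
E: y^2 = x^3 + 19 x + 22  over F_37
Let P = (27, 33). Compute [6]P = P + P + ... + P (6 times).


k = 6 = 110_2 (binary, LSB first: 011)
Double-and-add from P = (27, 33):
  bit 0 = 0: acc unchanged = O
  bit 1 = 1: acc = O + (30, 8) = (30, 8)
  bit 2 = 1: acc = (30, 8) + (17, 2) = (34, 30)

6P = (34, 30)


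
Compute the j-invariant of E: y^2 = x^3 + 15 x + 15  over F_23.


Delta = -16(4 a^3 + 27 b^2) mod 23 = 14
-1728 * (4 a)^3 = -1728 * (4*15)^3 mod 23 = 2
j = 2 * 14^(-1) mod 23 = 10

j = 10 (mod 23)


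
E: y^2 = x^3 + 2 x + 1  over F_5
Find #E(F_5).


For each x in F_5, count y with y^2 = x^3 + 2 x + 1 mod 5:
  x = 0: RHS = 1, y in [1, 4]  -> 2 point(s)
  x = 1: RHS = 4, y in [2, 3]  -> 2 point(s)
  x = 3: RHS = 4, y in [2, 3]  -> 2 point(s)
Affine points: 6. Add the point at infinity: total = 7.

#E(F_5) = 7


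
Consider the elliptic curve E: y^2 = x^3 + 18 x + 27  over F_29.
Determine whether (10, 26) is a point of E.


Check whether y^2 = x^3 + 18 x + 27 (mod 29) for (x, y) = (10, 26).
LHS: y^2 = 26^2 mod 29 = 9
RHS: x^3 + 18 x + 27 = 10^3 + 18*10 + 27 mod 29 = 18
LHS != RHS

No, not on the curve


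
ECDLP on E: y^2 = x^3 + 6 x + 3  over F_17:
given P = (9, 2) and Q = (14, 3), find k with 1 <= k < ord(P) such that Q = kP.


Enumerate multiples of P until we hit Q = (14, 3):
  1P = (9, 2)
  2P = (14, 14)
  3P = (12, 1)
  4P = (15, 0)
  5P = (12, 16)
  6P = (14, 3)
Match found at i = 6.

k = 6


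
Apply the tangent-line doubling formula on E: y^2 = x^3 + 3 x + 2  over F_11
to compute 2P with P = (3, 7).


Doubling: s = (3 x1^2 + a) / (2 y1)
s = (3*3^2 + 3) / (2*7) mod 11 = 10
x3 = s^2 - 2 x1 mod 11 = 10^2 - 2*3 = 6
y3 = s (x1 - x3) - y1 mod 11 = 10 * (3 - 6) - 7 = 7

2P = (6, 7)


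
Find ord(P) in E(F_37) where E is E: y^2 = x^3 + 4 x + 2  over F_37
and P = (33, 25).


Compute successive multiples of P until we hit O:
  1P = (33, 25)
  2P = (24, 11)
  3P = (8, 18)
  4P = (30, 1)
  5P = (1, 9)
  6P = (31, 13)
  7P = (9, 8)
  8P = (7, 15)
  ... (continuing to 17P)
  17P = O

ord(P) = 17


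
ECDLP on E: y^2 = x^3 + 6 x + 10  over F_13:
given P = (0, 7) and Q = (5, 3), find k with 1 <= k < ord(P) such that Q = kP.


Enumerate multiples of P until we hit Q = (5, 3):
  1P = (0, 7)
  2P = (10, 11)
  3P = (12, 9)
  4P = (5, 3)
Match found at i = 4.

k = 4


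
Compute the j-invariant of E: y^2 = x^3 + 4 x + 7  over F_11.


Delta = -16(4 a^3 + 27 b^2) mod 11 = 3
-1728 * (4 a)^3 = -1728 * (4*4)^3 mod 11 = 7
j = 7 * 3^(-1) mod 11 = 6

j = 6 (mod 11)


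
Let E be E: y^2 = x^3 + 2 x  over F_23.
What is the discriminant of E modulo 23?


4 a^3 + 27 b^2 = 4*2^3 + 27*0^2 = 32 + 0 = 32
Delta = -16 * (32) = -512
Delta mod 23 = 17

Delta = 17 (mod 23)


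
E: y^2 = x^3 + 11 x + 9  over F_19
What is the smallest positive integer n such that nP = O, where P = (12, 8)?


Compute successive multiples of P until we hit O:
  1P = (12, 8)
  2P = (18, 4)
  3P = (0, 3)
  4P = (11, 13)
  5P = (2, 18)
  6P = (6, 5)
  7P = (6, 14)
  8P = (2, 1)
  ... (continuing to 13P)
  13P = O

ord(P) = 13


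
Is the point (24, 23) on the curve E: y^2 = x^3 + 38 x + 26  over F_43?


Check whether y^2 = x^3 + 38 x + 26 (mod 43) for (x, y) = (24, 23).
LHS: y^2 = 23^2 mod 43 = 13
RHS: x^3 + 38 x + 26 = 24^3 + 38*24 + 26 mod 43 = 13
LHS = RHS

Yes, on the curve


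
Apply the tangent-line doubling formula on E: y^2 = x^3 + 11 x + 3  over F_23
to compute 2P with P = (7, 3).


Doubling: s = (3 x1^2 + a) / (2 y1)
s = (3*7^2 + 11) / (2*3) mod 23 = 11
x3 = s^2 - 2 x1 mod 23 = 11^2 - 2*7 = 15
y3 = s (x1 - x3) - y1 mod 23 = 11 * (7 - 15) - 3 = 1

2P = (15, 1)


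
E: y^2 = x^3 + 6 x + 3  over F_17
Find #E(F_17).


For each x in F_17, count y with y^2 = x^3 + 6 x + 3 mod 17:
  x = 6: RHS = 0, y in [0]  -> 1 point(s)
  x = 8: RHS = 2, y in [6, 11]  -> 2 point(s)
  x = 9: RHS = 4, y in [2, 15]  -> 2 point(s)
  x = 10: RHS = 9, y in [3, 14]  -> 2 point(s)
  x = 12: RHS = 1, y in [1, 16]  -> 2 point(s)
  x = 13: RHS = 0, y in [0]  -> 1 point(s)
  x = 14: RHS = 9, y in [3, 14]  -> 2 point(s)
  x = 15: RHS = 0, y in [0]  -> 1 point(s)
  x = 16: RHS = 13, y in [8, 9]  -> 2 point(s)
Affine points: 15. Add the point at infinity: total = 16.

#E(F_17) = 16


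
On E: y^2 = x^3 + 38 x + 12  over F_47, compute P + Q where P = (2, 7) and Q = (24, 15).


P != Q, so use the chord formula.
s = (y2 - y1) / (x2 - x1) = (8) / (22) mod 47 = 26
x3 = s^2 - x1 - x2 mod 47 = 26^2 - 2 - 24 = 39
y3 = s (x1 - x3) - y1 mod 47 = 26 * (2 - 39) - 7 = 18

P + Q = (39, 18)


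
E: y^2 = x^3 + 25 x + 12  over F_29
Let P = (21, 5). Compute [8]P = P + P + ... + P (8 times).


k = 8 = 1000_2 (binary, LSB first: 0001)
Double-and-add from P = (21, 5):
  bit 0 = 0: acc unchanged = O
  bit 1 = 0: acc unchanged = O
  bit 2 = 0: acc unchanged = O
  bit 3 = 1: acc = O + (22, 25) = (22, 25)

8P = (22, 25)


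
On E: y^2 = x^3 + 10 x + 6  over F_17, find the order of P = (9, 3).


Compute successive multiples of P until we hit O:
  1P = (9, 3)
  2P = (1, 0)
  3P = (9, 14)
  4P = O

ord(P) = 4


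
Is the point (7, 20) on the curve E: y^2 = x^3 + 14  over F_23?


Check whether y^2 = x^3 + 0 x + 14 (mod 23) for (x, y) = (7, 20).
LHS: y^2 = 20^2 mod 23 = 9
RHS: x^3 + 0 x + 14 = 7^3 + 0*7 + 14 mod 23 = 12
LHS != RHS

No, not on the curve


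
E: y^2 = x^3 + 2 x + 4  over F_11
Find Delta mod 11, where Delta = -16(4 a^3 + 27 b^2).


4 a^3 + 27 b^2 = 4*2^3 + 27*4^2 = 32 + 432 = 464
Delta = -16 * (464) = -7424
Delta mod 11 = 1

Delta = 1 (mod 11)


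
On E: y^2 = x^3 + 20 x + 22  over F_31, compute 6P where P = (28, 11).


k = 6 = 110_2 (binary, LSB first: 011)
Double-and-add from P = (28, 11):
  bit 0 = 0: acc unchanged = O
  bit 1 = 1: acc = O + (26, 13) = (26, 13)
  bit 2 = 1: acc = (26, 13) + (30, 1) = (15, 16)

6P = (15, 16)


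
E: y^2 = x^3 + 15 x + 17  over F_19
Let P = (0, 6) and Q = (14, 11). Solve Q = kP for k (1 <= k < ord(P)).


Enumerate multiples of P until we hit Q = (14, 11):
  1P = (0, 6)
  2P = (17, 6)
  3P = (2, 13)
  4P = (15, 8)
  5P = (9, 8)
  6P = (7, 3)
  7P = (18, 18)
  8P = (12, 5)
  9P = (14, 11)
Match found at i = 9.

k = 9


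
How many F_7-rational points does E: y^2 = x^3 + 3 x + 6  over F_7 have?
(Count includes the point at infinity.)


For each x in F_7, count y with y^2 = x^3 + 3 x + 6 mod 7:
  x = 3: RHS = 0, y in [0]  -> 1 point(s)
  x = 6: RHS = 2, y in [3, 4]  -> 2 point(s)
Affine points: 3. Add the point at infinity: total = 4.

#E(F_7) = 4


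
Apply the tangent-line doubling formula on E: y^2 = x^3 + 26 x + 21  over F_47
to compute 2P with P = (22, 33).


Doubling: s = (3 x1^2 + a) / (2 y1)
s = (3*22^2 + 26) / (2*33) mod 47 = 11
x3 = s^2 - 2 x1 mod 47 = 11^2 - 2*22 = 30
y3 = s (x1 - x3) - y1 mod 47 = 11 * (22 - 30) - 33 = 20

2P = (30, 20)


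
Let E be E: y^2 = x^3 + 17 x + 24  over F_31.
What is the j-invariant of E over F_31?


Delta = -16(4 a^3 + 27 b^2) mod 31 = 6
-1728 * (4 a)^3 = -1728 * (4*17)^3 mod 31 = 23
j = 23 * 6^(-1) mod 31 = 9

j = 9 (mod 31)


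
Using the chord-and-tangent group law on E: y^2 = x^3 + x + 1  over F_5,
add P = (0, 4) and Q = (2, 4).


P != Q, so use the chord formula.
s = (y2 - y1) / (x2 - x1) = (0) / (2) mod 5 = 0
x3 = s^2 - x1 - x2 mod 5 = 0^2 - 0 - 2 = 3
y3 = s (x1 - x3) - y1 mod 5 = 0 * (0 - 3) - 4 = 1

P + Q = (3, 1)


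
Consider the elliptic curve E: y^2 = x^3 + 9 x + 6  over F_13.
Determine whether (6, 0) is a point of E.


Check whether y^2 = x^3 + 9 x + 6 (mod 13) for (x, y) = (6, 0).
LHS: y^2 = 0^2 mod 13 = 0
RHS: x^3 + 9 x + 6 = 6^3 + 9*6 + 6 mod 13 = 3
LHS != RHS

No, not on the curve


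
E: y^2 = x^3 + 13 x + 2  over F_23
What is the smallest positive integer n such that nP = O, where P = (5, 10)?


Compute successive multiples of P until we hit O:
  1P = (5, 10)
  2P = (2, 17)
  3P = (1, 19)
  4P = (12, 0)
  5P = (1, 4)
  6P = (2, 6)
  7P = (5, 13)
  8P = O

ord(P) = 8


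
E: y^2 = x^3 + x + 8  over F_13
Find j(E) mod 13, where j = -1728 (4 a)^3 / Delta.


Delta = -16(4 a^3 + 27 b^2) mod 13 = 4
-1728 * (4 a)^3 = -1728 * (4*1)^3 mod 13 = 12
j = 12 * 4^(-1) mod 13 = 3

j = 3 (mod 13)


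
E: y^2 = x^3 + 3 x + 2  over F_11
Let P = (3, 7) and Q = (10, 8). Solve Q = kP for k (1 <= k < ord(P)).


Enumerate multiples of P until we hit Q = (10, 8):
  1P = (3, 7)
  2P = (6, 7)
  3P = (2, 4)
  4P = (4, 1)
  5P = (7, 6)
  6P = (10, 3)
  7P = (10, 8)
Match found at i = 7.

k = 7


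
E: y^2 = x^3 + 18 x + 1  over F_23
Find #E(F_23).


For each x in F_23, count y with y^2 = x^3 + 18 x + 1 mod 23:
  x = 0: RHS = 1, y in [1, 22]  -> 2 point(s)
  x = 3: RHS = 13, y in [6, 17]  -> 2 point(s)
  x = 5: RHS = 9, y in [3, 20]  -> 2 point(s)
  x = 6: RHS = 3, y in [7, 16]  -> 2 point(s)
  x = 8: RHS = 13, y in [6, 17]  -> 2 point(s)
  x = 9: RHS = 18, y in [8, 15]  -> 2 point(s)
  x = 10: RHS = 8, y in [10, 13]  -> 2 point(s)
  x = 11: RHS = 12, y in [9, 14]  -> 2 point(s)
  x = 12: RHS = 13, y in [6, 17]  -> 2 point(s)
  x = 15: RHS = 12, y in [9, 14]  -> 2 point(s)
  x = 18: RHS = 16, y in [4, 19]  -> 2 point(s)
  x = 19: RHS = 3, y in [7, 16]  -> 2 point(s)
  x = 20: RHS = 12, y in [9, 14]  -> 2 point(s)
  x = 21: RHS = 3, y in [7, 16]  -> 2 point(s)
Affine points: 28. Add the point at infinity: total = 29.

#E(F_23) = 29


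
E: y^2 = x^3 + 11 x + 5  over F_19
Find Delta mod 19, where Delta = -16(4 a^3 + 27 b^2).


4 a^3 + 27 b^2 = 4*11^3 + 27*5^2 = 5324 + 675 = 5999
Delta = -16 * (5999) = -95984
Delta mod 19 = 4

Delta = 4 (mod 19)


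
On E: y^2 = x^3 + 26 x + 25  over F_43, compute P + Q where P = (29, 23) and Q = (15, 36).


P != Q, so use the chord formula.
s = (y2 - y1) / (x2 - x1) = (13) / (29) mod 43 = 39
x3 = s^2 - x1 - x2 mod 43 = 39^2 - 29 - 15 = 15
y3 = s (x1 - x3) - y1 mod 43 = 39 * (29 - 15) - 23 = 7

P + Q = (15, 7)


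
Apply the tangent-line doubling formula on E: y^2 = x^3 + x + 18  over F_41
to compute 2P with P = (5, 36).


Doubling: s = (3 x1^2 + a) / (2 y1)
s = (3*5^2 + 1) / (2*36) mod 41 = 17
x3 = s^2 - 2 x1 mod 41 = 17^2 - 2*5 = 33
y3 = s (x1 - x3) - y1 mod 41 = 17 * (5 - 33) - 36 = 21

2P = (33, 21)


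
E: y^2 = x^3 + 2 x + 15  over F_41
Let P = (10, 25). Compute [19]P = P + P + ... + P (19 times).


k = 19 = 10011_2 (binary, LSB first: 11001)
Double-and-add from P = (10, 25):
  bit 0 = 1: acc = O + (10, 25) = (10, 25)
  bit 1 = 1: acc = (10, 25) + (1, 31) = (35, 19)
  bit 2 = 0: acc unchanged = (35, 19)
  bit 3 = 0: acc unchanged = (35, 19)
  bit 4 = 1: acc = (35, 19) + (31, 15) = (17, 40)

19P = (17, 40)


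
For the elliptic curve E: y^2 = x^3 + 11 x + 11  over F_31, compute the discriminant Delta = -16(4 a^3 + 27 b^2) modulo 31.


4 a^3 + 27 b^2 = 4*11^3 + 27*11^2 = 5324 + 3267 = 8591
Delta = -16 * (8591) = -137456
Delta mod 31 = 29

Delta = 29 (mod 31)


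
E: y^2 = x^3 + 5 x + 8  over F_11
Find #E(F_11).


For each x in F_11, count y with y^2 = x^3 + 5 x + 8 mod 11:
  x = 1: RHS = 3, y in [5, 6]  -> 2 point(s)
  x = 2: RHS = 4, y in [2, 9]  -> 2 point(s)
  x = 4: RHS = 4, y in [2, 9]  -> 2 point(s)
  x = 5: RHS = 4, y in [2, 9]  -> 2 point(s)
  x = 6: RHS = 1, y in [1, 10]  -> 2 point(s)
  x = 7: RHS = 1, y in [1, 10]  -> 2 point(s)
  x = 9: RHS = 1, y in [1, 10]  -> 2 point(s)
Affine points: 14. Add the point at infinity: total = 15.

#E(F_11) = 15


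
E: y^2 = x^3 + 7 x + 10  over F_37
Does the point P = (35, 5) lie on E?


Check whether y^2 = x^3 + 7 x + 10 (mod 37) for (x, y) = (35, 5).
LHS: y^2 = 5^2 mod 37 = 25
RHS: x^3 + 7 x + 10 = 35^3 + 7*35 + 10 mod 37 = 25
LHS = RHS

Yes, on the curve


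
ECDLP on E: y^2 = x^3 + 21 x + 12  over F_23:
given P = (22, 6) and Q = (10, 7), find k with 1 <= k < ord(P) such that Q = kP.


Enumerate multiples of P until we hit Q = (10, 7):
  1P = (22, 6)
  2P = (6, 3)
  3P = (21, 10)
  4P = (19, 5)
  5P = (0, 9)
  6P = (10, 7)
Match found at i = 6.

k = 6


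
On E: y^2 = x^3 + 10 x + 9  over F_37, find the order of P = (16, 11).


Compute successive multiples of P until we hit O:
  1P = (16, 11)
  2P = (30, 22)
  3P = (2, 0)
  4P = (30, 15)
  5P = (16, 26)
  6P = O

ord(P) = 6


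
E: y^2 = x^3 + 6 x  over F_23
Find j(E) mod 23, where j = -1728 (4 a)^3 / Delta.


Delta = -16(4 a^3 + 27 b^2) mod 23 = 22
-1728 * (4 a)^3 = -1728 * (4*6)^3 mod 23 = 20
j = 20 * 22^(-1) mod 23 = 3

j = 3 (mod 23)


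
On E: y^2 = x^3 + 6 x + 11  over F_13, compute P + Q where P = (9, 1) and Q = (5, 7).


P != Q, so use the chord formula.
s = (y2 - y1) / (x2 - x1) = (6) / (9) mod 13 = 5
x3 = s^2 - x1 - x2 mod 13 = 5^2 - 9 - 5 = 11
y3 = s (x1 - x3) - y1 mod 13 = 5 * (9 - 11) - 1 = 2

P + Q = (11, 2)


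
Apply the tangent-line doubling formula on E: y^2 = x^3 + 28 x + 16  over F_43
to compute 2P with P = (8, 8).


Doubling: s = (3 x1^2 + a) / (2 y1)
s = (3*8^2 + 28) / (2*8) mod 43 = 3
x3 = s^2 - 2 x1 mod 43 = 3^2 - 2*8 = 36
y3 = s (x1 - x3) - y1 mod 43 = 3 * (8 - 36) - 8 = 37

2P = (36, 37)


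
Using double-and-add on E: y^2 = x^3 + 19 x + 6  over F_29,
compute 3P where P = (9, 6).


k = 3 = 11_2 (binary, LSB first: 11)
Double-and-add from P = (9, 6):
  bit 0 = 1: acc = O + (9, 6) = (9, 6)
  bit 1 = 1: acc = (9, 6) + (10, 6) = (10, 23)

3P = (10, 23)


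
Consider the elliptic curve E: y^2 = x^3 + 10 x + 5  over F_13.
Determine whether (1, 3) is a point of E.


Check whether y^2 = x^3 + 10 x + 5 (mod 13) for (x, y) = (1, 3).
LHS: y^2 = 3^2 mod 13 = 9
RHS: x^3 + 10 x + 5 = 1^3 + 10*1 + 5 mod 13 = 3
LHS != RHS

No, not on the curve


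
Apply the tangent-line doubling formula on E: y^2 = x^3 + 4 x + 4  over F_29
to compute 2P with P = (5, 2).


Doubling: s = (3 x1^2 + a) / (2 y1)
s = (3*5^2 + 4) / (2*2) mod 29 = 27
x3 = s^2 - 2 x1 mod 29 = 27^2 - 2*5 = 23
y3 = s (x1 - x3) - y1 mod 29 = 27 * (5 - 23) - 2 = 5

2P = (23, 5)


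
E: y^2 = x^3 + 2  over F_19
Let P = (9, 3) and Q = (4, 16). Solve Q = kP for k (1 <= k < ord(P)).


Enumerate multiples of P until we hit Q = (4, 16):
  1P = (9, 3)
  2P = (12, 18)
  3P = (4, 3)
  4P = (6, 16)
  5P = (8, 18)
  6P = (18, 18)
  7P = (18, 1)
  8P = (8, 1)
  9P = (6, 3)
  10P = (4, 16)
Match found at i = 10.

k = 10


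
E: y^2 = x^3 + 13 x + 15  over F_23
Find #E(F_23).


For each x in F_23, count y with y^2 = x^3 + 13 x + 15 mod 23:
  x = 1: RHS = 6, y in [11, 12]  -> 2 point(s)
  x = 2: RHS = 3, y in [7, 16]  -> 2 point(s)
  x = 3: RHS = 12, y in [9, 14]  -> 2 point(s)
  x = 4: RHS = 16, y in [4, 19]  -> 2 point(s)
  x = 7: RHS = 12, y in [9, 14]  -> 2 point(s)
  x = 10: RHS = 18, y in [8, 15]  -> 2 point(s)
  x = 12: RHS = 13, y in [6, 17]  -> 2 point(s)
  x = 13: RHS = 12, y in [9, 14]  -> 2 point(s)
  x = 16: RHS = 18, y in [8, 15]  -> 2 point(s)
  x = 18: RHS = 9, y in [3, 20]  -> 2 point(s)
  x = 20: RHS = 18, y in [8, 15]  -> 2 point(s)
  x = 21: RHS = 4, y in [2, 21]  -> 2 point(s)
  x = 22: RHS = 1, y in [1, 22]  -> 2 point(s)
Affine points: 26. Add the point at infinity: total = 27.

#E(F_23) = 27


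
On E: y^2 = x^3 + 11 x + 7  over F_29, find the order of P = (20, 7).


Compute successive multiples of P until we hit O:
  1P = (20, 7)
  2P = (11, 3)
  3P = (5, 19)
  4P = (0, 6)
  5P = (4, 17)
  6P = (14, 11)
  7P = (18, 11)
  8P = (24, 1)
  ... (continuing to 39P)
  39P = O

ord(P) = 39


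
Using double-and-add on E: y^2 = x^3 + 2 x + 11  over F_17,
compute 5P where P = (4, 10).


k = 5 = 101_2 (binary, LSB first: 101)
Double-and-add from P = (4, 10):
  bit 0 = 1: acc = O + (4, 10) = (4, 10)
  bit 1 = 0: acc unchanged = (4, 10)
  bit 2 = 1: acc = (4, 10) + (16, 12) = (6, 1)

5P = (6, 1)


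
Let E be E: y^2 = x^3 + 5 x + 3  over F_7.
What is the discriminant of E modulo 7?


4 a^3 + 27 b^2 = 4*5^3 + 27*3^2 = 500 + 243 = 743
Delta = -16 * (743) = -11888
Delta mod 7 = 5

Delta = 5 (mod 7)


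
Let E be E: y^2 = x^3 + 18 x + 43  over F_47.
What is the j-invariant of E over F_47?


Delta = -16(4 a^3 + 27 b^2) mod 47 = 23
-1728 * (4 a)^3 = -1728 * (4*18)^3 mod 47 = 43
j = 43 * 23^(-1) mod 47 = 8

j = 8 (mod 47)


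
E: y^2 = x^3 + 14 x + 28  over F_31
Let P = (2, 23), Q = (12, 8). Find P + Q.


P != Q, so use the chord formula.
s = (y2 - y1) / (x2 - x1) = (16) / (10) mod 31 = 14
x3 = s^2 - x1 - x2 mod 31 = 14^2 - 2 - 12 = 27
y3 = s (x1 - x3) - y1 mod 31 = 14 * (2 - 27) - 23 = 30

P + Q = (27, 30)


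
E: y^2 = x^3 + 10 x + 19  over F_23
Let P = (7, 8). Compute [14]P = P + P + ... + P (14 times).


k = 14 = 1110_2 (binary, LSB first: 0111)
Double-and-add from P = (7, 8):
  bit 0 = 0: acc unchanged = O
  bit 1 = 1: acc = O + (22, 13) = (22, 13)
  bit 2 = 1: acc = (22, 13) + (8, 17) = (2, 1)
  bit 3 = 1: acc = (2, 1) + (15, 5) = (8, 6)

14P = (8, 6)


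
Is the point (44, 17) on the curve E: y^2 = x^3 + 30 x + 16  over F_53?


Check whether y^2 = x^3 + 30 x + 16 (mod 53) for (x, y) = (44, 17).
LHS: y^2 = 17^2 mod 53 = 24
RHS: x^3 + 30 x + 16 = 44^3 + 30*44 + 16 mod 53 = 24
LHS = RHS

Yes, on the curve


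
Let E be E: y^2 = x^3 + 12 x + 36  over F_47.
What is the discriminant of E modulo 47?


4 a^3 + 27 b^2 = 4*12^3 + 27*36^2 = 6912 + 34992 = 41904
Delta = -16 * (41904) = -670464
Delta mod 47 = 38

Delta = 38 (mod 47)


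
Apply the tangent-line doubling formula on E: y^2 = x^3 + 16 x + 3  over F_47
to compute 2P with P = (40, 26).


Doubling: s = (3 x1^2 + a) / (2 y1)
s = (3*40^2 + 16) / (2*26) mod 47 = 42
x3 = s^2 - 2 x1 mod 47 = 42^2 - 2*40 = 39
y3 = s (x1 - x3) - y1 mod 47 = 42 * (40 - 39) - 26 = 16

2P = (39, 16)


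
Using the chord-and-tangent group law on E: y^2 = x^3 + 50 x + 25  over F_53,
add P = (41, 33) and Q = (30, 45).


P != Q, so use the chord formula.
s = (y2 - y1) / (x2 - x1) = (12) / (42) mod 53 = 23
x3 = s^2 - x1 - x2 mod 53 = 23^2 - 41 - 30 = 34
y3 = s (x1 - x3) - y1 mod 53 = 23 * (41 - 34) - 33 = 22

P + Q = (34, 22)


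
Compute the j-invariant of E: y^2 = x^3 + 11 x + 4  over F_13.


Delta = -16(4 a^3 + 27 b^2) mod 13 = 9
-1728 * (4 a)^3 = -1728 * (4*11)^3 mod 13 = 8
j = 8 * 9^(-1) mod 13 = 11

j = 11 (mod 13)


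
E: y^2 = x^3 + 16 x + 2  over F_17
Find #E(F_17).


For each x in F_17, count y with y^2 = x^3 + 16 x + 2 mod 17:
  x = 0: RHS = 2, y in [6, 11]  -> 2 point(s)
  x = 1: RHS = 2, y in [6, 11]  -> 2 point(s)
  x = 2: RHS = 8, y in [5, 12]  -> 2 point(s)
  x = 3: RHS = 9, y in [3, 14]  -> 2 point(s)
  x = 6: RHS = 8, y in [5, 12]  -> 2 point(s)
  x = 7: RHS = 15, y in [7, 10]  -> 2 point(s)
  x = 8: RHS = 13, y in [8, 9]  -> 2 point(s)
  x = 9: RHS = 8, y in [5, 12]  -> 2 point(s)
  x = 11: RHS = 13, y in [8, 9]  -> 2 point(s)
  x = 12: RHS = 1, y in [1, 16]  -> 2 point(s)
  x = 15: RHS = 13, y in [8, 9]  -> 2 point(s)
  x = 16: RHS = 2, y in [6, 11]  -> 2 point(s)
Affine points: 24. Add the point at infinity: total = 25.

#E(F_17) = 25


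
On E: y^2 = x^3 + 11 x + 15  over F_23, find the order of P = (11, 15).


Compute successive multiples of P until we hit O:
  1P = (11, 15)
  2P = (13, 3)
  3P = (12, 14)
  4P = (1, 21)
  5P = (4, 13)
  6P = (17, 3)
  7P = (22, 7)
  8P = (16, 20)
  ... (continuing to 25P)
  25P = O

ord(P) = 25


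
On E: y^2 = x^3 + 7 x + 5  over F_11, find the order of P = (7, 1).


Compute successive multiples of P until we hit O:
  1P = (7, 1)
  2P = (8, 10)
  3P = (0, 7)
  4P = (9, 7)
  5P = (4, 8)
  6P = (3, 8)
  7P = (2, 4)
  8P = (5, 0)
  ... (continuing to 16P)
  16P = O

ord(P) = 16


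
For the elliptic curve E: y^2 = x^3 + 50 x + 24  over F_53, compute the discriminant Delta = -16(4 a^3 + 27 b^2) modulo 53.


4 a^3 + 27 b^2 = 4*50^3 + 27*24^2 = 500000 + 15552 = 515552
Delta = -16 * (515552) = -8248832
Delta mod 53 = 35

Delta = 35 (mod 53)


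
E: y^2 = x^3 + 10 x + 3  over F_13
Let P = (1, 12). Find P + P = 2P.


Doubling: s = (3 x1^2 + a) / (2 y1)
s = (3*1^2 + 10) / (2*12) mod 13 = 0
x3 = s^2 - 2 x1 mod 13 = 0^2 - 2*1 = 11
y3 = s (x1 - x3) - y1 mod 13 = 0 * (1 - 11) - 12 = 1

2P = (11, 1)


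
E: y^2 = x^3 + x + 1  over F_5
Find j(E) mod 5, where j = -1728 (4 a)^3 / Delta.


Delta = -16(4 a^3 + 27 b^2) mod 5 = 4
-1728 * (4 a)^3 = -1728 * (4*1)^3 mod 5 = 3
j = 3 * 4^(-1) mod 5 = 2

j = 2 (mod 5)


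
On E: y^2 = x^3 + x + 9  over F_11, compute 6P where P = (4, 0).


k = 6 = 110_2 (binary, LSB first: 011)
Double-and-add from P = (4, 0):
  bit 0 = 0: acc unchanged = O
  bit 1 = 1: acc = O + O = O
  bit 2 = 1: acc = O + O = O

6P = O


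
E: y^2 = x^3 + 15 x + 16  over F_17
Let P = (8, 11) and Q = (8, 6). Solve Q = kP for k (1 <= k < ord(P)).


Enumerate multiples of P until we hit Q = (8, 6):
  1P = (8, 11)
  2P = (0, 4)
  3P = (1, 10)
  4P = (16, 0)
  5P = (1, 7)
  6P = (0, 13)
  7P = (8, 6)
Match found at i = 7.

k = 7


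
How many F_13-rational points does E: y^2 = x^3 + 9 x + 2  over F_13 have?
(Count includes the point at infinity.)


For each x in F_13, count y with y^2 = x^3 + 9 x + 2 mod 13:
  x = 1: RHS = 12, y in [5, 8]  -> 2 point(s)
  x = 3: RHS = 4, y in [2, 11]  -> 2 point(s)
  x = 5: RHS = 3, y in [4, 9]  -> 2 point(s)
  x = 6: RHS = 12, y in [5, 8]  -> 2 point(s)
  x = 8: RHS = 1, y in [1, 12]  -> 2 point(s)
  x = 10: RHS = 0, y in [0]  -> 1 point(s)
Affine points: 11. Add the point at infinity: total = 12.

#E(F_13) = 12
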